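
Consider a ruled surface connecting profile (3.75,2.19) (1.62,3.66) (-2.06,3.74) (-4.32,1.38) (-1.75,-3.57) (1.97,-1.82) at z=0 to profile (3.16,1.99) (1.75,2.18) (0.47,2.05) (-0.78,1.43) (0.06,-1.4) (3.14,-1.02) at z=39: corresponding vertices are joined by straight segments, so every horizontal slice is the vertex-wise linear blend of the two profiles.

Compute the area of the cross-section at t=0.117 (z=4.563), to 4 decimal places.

Cross-section at t=0.117: each vertex is (1-t)·p0[i] + t·p1[i].
  v1: (1-0.117)·(3.75,2.19) + 0.117·(3.16,1.99) = (3.6810,2.1666)
  v2: (1-0.117)·(1.62,3.66) + 0.117·(1.75,2.18) = (1.6352,3.4868)
  v3: (1-0.117)·(-2.06,3.74) + 0.117·(0.47,2.05) = (-1.7640,3.5423)
  v4: (1-0.117)·(-4.32,1.38) + 0.117·(-0.78,1.43) = (-3.9058,1.3859)
  v5: (1-0.117)·(-1.75,-3.57) + 0.117·(0.06,-1.4) = (-1.5382,-3.3161)
  v6: (1-0.117)·(1.97,-1.82) + 0.117·(3.14,-1.02) = (2.1069,-1.7264)
Shoelace sum Σ(x_i·y_{i+1} − x_{i+1}·y_i):
  i=1: 3.6810·3.4868 − 1.6352·2.1666 = +9.2921 (running +9.2921)
  i=2: 1.6352·3.5423 − -1.7640·3.4868 = +11.9431 (running +21.2352)
  i=3: -1.7640·1.3859 − -3.9058·3.5423 = +11.3908 (running +32.6261)
  i=4: -3.9058·-3.3161 − -1.5382·1.3859 = +15.0839 (running +47.7099)
  i=5: -1.5382·-1.7264 − 2.1069·-3.3161 = +9.6423 (running +57.3522)
  i=6: 2.1069·2.1666 − 3.6810·-1.7264 = +10.9196 (running +68.2718)
Area = |Σ|/2 = |68.2718|/2 = 34.1359

Area at t=0.117: 34.1359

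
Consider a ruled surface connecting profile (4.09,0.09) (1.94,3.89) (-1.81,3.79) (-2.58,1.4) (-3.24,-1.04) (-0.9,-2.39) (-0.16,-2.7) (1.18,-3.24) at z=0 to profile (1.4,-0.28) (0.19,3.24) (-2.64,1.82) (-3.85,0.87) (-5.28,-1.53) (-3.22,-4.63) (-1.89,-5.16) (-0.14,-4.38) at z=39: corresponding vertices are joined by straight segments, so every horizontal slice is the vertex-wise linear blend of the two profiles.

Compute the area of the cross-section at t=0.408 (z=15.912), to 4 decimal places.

Area at t=0.408: 34.7587

Cross-section at t=0.408: each vertex is (1-t)·p0[i] + t·p1[i].
  v1: (1-0.408)·(4.09,0.09) + 0.408·(1.4,-0.28) = (2.9925,-0.0610)
  v2: (1-0.408)·(1.94,3.89) + 0.408·(0.19,3.24) = (1.2260,3.6248)
  v3: (1-0.408)·(-1.81,3.79) + 0.408·(-2.64,1.82) = (-2.1486,2.9862)
  v4: (1-0.408)·(-2.58,1.4) + 0.408·(-3.85,0.87) = (-3.0982,1.1838)
  v5: (1-0.408)·(-3.24,-1.04) + 0.408·(-5.28,-1.53) = (-4.0723,-1.2399)
  v6: (1-0.408)·(-0.9,-2.39) + 0.408·(-3.22,-4.63) = (-1.8466,-3.3039)
  v7: (1-0.408)·(-0.16,-2.7) + 0.408·(-1.89,-5.16) = (-0.8658,-3.7037)
  v8: (1-0.408)·(1.18,-3.24) + 0.408·(-0.14,-4.38) = (0.6414,-3.7051)
Shoelace sum Σ(x_i·y_{i+1} − x_{i+1}·y_i):
  i=1: 2.9925·3.6248 − 1.2260·-0.0610 = +10.9219 (running +10.9219)
  i=2: 1.2260·2.9862 − -2.1486·3.6248 = +11.4495 (running +22.3714)
  i=3: -2.1486·1.1838 − -3.0982·2.9862 = +6.7084 (running +29.0798)
  i=4: -3.0982·-1.2399 − -4.0723·1.1838 = +8.6621 (running +37.7419)
  i=5: -4.0723·-3.3039 − -1.8466·-1.2399 = +11.1650 (running +48.9069)
  i=6: -1.8466·-3.7037 − -0.8658·-3.3039 = +3.9784 (running +52.8853)
  i=7: -0.8658·-3.7051 − 0.6414·-3.7037 = +5.5837 (running +58.4691)
  i=8: 0.6414·-0.0610 − 2.9925·-3.7051 = +11.0484 (running +69.5175)
Area = |Σ|/2 = |69.5175|/2 = 34.7587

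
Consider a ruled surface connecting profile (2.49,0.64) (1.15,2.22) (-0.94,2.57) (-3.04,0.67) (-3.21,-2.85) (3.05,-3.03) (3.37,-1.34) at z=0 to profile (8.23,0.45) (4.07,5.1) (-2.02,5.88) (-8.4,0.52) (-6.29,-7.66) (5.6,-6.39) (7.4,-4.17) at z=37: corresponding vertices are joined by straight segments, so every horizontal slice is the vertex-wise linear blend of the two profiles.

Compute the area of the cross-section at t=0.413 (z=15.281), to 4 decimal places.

Area at t=0.413: 71.9195

Cross-section at t=0.413: each vertex is (1-t)·p0[i] + t·p1[i].
  v1: (1-0.413)·(2.49,0.64) + 0.413·(8.23,0.45) = (4.8606,0.5615)
  v2: (1-0.413)·(1.15,2.22) + 0.413·(4.07,5.1) = (2.3560,3.4094)
  v3: (1-0.413)·(-0.94,2.57) + 0.413·(-2.02,5.88) = (-1.3860,3.9370)
  v4: (1-0.413)·(-3.04,0.67) + 0.413·(-8.4,0.52) = (-5.2537,0.6080)
  v5: (1-0.413)·(-3.21,-2.85) + 0.413·(-6.29,-7.66) = (-4.4820,-4.8365)
  v6: (1-0.413)·(3.05,-3.03) + 0.413·(5.6,-6.39) = (4.1031,-4.4177)
  v7: (1-0.413)·(3.37,-1.34) + 0.413·(7.4,-4.17) = (5.0344,-2.5088)
Shoelace sum Σ(x_i·y_{i+1} − x_{i+1}·y_i):
  i=1: 4.8606·3.4094 − 2.3560·0.5615 = +15.2491 (running +15.2491)
  i=2: 2.3560·3.9370 − -1.3860·3.4094 = +14.0011 (running +29.2502)
  i=3: -1.3860·0.6080 − -5.2537·3.9370 = +19.8411 (running +49.0913)
  i=4: -5.2537·-4.8365 − -4.4820·0.6080 = +28.1349 (running +77.2262)
  i=5: -4.4820·-4.4177 − 4.1031·-4.8365 = +39.6452 (running +116.8714)
  i=6: 4.1031·-2.5088 − 5.0344·-4.4177 = +11.9464 (running +128.8178)
  i=7: 5.0344·0.5615 − 4.8606·-2.5088 = +15.0212 (running +143.8390)
Area = |Σ|/2 = |143.8390|/2 = 71.9195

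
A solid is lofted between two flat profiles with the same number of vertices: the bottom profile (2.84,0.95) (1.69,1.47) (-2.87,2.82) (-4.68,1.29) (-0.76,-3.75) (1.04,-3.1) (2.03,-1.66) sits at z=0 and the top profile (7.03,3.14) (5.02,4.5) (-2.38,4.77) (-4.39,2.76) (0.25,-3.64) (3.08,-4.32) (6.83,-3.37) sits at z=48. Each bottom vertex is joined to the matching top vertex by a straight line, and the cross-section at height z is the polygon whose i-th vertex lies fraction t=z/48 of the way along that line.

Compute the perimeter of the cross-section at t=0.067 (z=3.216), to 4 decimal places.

Perimeter at t=0.067: 21.9019

Cross-section at t=0.067: each vertex is (1-t)·p0[i] + t·p1[i].
  v1: (1-0.067)·(2.84,0.95) + 0.067·(7.03,3.14) = (3.1207,1.0967)
  v2: (1-0.067)·(1.69,1.47) + 0.067·(5.02,4.5) = (1.9131,1.6730)
  v3: (1-0.067)·(-2.87,2.82) + 0.067·(-2.38,4.77) = (-2.8372,2.9506)
  v4: (1-0.067)·(-4.68,1.29) + 0.067·(-4.39,2.76) = (-4.6606,1.3885)
  v5: (1-0.067)·(-0.76,-3.75) + 0.067·(0.25,-3.64) = (-0.6923,-3.7426)
  v6: (1-0.067)·(1.04,-3.1) + 0.067·(3.08,-4.32) = (1.1767,-3.1817)
  v7: (1-0.067)·(2.03,-1.66) + 0.067·(6.83,-3.37) = (2.3516,-1.7746)
Perimeter = Σ |v_{i+1} − v_i|:
  edge 1→2: √(-1.2076² + 0.5763²) = 1.3381 (running 1.3381)
  edge 2→3: √(-4.7503² + 1.2776²) = 4.9191 (running 6.2572)
  edge 3→4: √(-1.8234² + -1.5622²) = 2.4011 (running 8.6582)
  edge 4→5: √(3.9682² + -5.1311²) = 6.4865 (running 15.1448)
  edge 5→6: √(1.8690² + 0.5609²) = 1.9514 (running 17.0961)
  edge 6→7: √(1.1749² + 1.4072²) = 1.8332 (running 18.9293)
  edge 7→1: √(0.7691² + 2.8713²) = 2.9725 (running 21.9019)
Perimeter = 21.9019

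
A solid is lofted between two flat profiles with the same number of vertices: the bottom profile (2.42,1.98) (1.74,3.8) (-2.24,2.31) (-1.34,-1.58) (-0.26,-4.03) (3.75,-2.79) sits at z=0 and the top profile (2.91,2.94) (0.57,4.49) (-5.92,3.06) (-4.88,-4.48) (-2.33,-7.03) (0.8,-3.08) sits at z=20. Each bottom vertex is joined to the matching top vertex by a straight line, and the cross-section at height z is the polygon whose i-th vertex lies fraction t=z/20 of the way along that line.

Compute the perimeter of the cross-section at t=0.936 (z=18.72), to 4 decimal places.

Cross-section at t=0.936: each vertex is (1-t)·p0[i] + t·p1[i].
  v1: (1-0.936)·(2.42,1.98) + 0.936·(2.91,2.94) = (2.8786,2.8786)
  v2: (1-0.936)·(1.74,3.8) + 0.936·(0.57,4.49) = (0.6449,4.4458)
  v3: (1-0.936)·(-2.24,2.31) + 0.936·(-5.92,3.06) = (-5.6845,3.0120)
  v4: (1-0.936)·(-1.34,-1.58) + 0.936·(-4.88,-4.48) = (-4.6534,-4.2944)
  v5: (1-0.936)·(-0.26,-4.03) + 0.936·(-2.33,-7.03) = (-2.1975,-6.8380)
  v6: (1-0.936)·(3.75,-2.79) + 0.936·(0.8,-3.08) = (0.9888,-3.0614)
Perimeter = Σ |v_{i+1} − v_i|:
  edge 1→2: √(-2.2338² + 1.5673²) = 2.7287 (running 2.7287)
  edge 2→3: √(-6.3294² + -1.4338²) = 6.4897 (running 9.2185)
  edge 3→4: √(1.0310² + -7.3064²) = 7.3788 (running 16.5973)
  edge 4→5: √(2.4559² + -2.5436²) = 3.5357 (running 20.1330)
  edge 5→6: √(3.1863² + 3.7766²) = 4.9412 (running 25.0742)
  edge 6→1: √(1.8898² + 5.9400²) = 6.2334 (running 31.3076)
Perimeter = 31.3076

Perimeter at t=0.936: 31.3076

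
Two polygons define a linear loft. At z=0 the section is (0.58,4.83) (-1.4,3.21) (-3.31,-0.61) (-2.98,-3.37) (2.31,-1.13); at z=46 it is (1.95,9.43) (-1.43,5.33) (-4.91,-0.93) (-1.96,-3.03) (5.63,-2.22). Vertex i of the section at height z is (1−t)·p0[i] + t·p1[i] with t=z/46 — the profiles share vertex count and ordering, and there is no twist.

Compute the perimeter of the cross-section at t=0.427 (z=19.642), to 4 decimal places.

Cross-section at t=0.427: each vertex is (1-t)·p0[i] + t·p1[i].
  v1: (1-0.427)·(0.58,4.83) + 0.427·(1.95,9.43) = (1.1650,6.7942)
  v2: (1-0.427)·(-1.4,3.21) + 0.427·(-1.43,5.33) = (-1.4128,4.1152)
  v3: (1-0.427)·(-3.31,-0.61) + 0.427·(-4.91,-0.93) = (-3.9932,-0.7466)
  v4: (1-0.427)·(-2.98,-3.37) + 0.427·(-1.96,-3.03) = (-2.5445,-3.2248)
  v5: (1-0.427)·(2.31,-1.13) + 0.427·(5.63,-2.22) = (3.7276,-1.5954)
Perimeter = Σ |v_{i+1} − v_i|:
  edge 1→2: √(-2.5778² + -2.6790²) = 3.7178 (running 3.7178)
  edge 2→3: √(-2.5804² + -4.8619²) = 5.5042 (running 9.2220)
  edge 3→4: √(1.4487² + -2.4782²) = 2.8706 (running 12.0926)
  edge 4→5: √(6.2721² + 1.6294²) = 6.4803 (running 18.5729)
  edge 5→1: √(-2.5627² + 8.3896²) = 8.7723 (running 27.3451)
Perimeter = 27.3451

Perimeter at t=0.427: 27.3451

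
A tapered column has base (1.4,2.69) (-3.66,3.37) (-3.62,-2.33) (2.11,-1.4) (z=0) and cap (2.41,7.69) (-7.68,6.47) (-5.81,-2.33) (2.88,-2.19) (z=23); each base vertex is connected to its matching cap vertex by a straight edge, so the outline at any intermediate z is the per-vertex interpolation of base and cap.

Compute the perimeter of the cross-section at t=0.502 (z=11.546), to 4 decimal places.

Perimeter at t=0.502: 29.1662

Cross-section at t=0.502: each vertex is (1-t)·p0[i] + t·p1[i].
  v1: (1-0.502)·(1.4,2.69) + 0.502·(2.41,7.69) = (1.9070,5.2000)
  v2: (1-0.502)·(-3.66,3.37) + 0.502·(-7.68,6.47) = (-5.6780,4.9262)
  v3: (1-0.502)·(-3.62,-2.33) + 0.502·(-5.81,-2.33) = (-4.7194,-2.3300)
  v4: (1-0.502)·(2.11,-1.4) + 0.502·(2.88,-2.19) = (2.4965,-1.7966)
Perimeter = Σ |v_{i+1} − v_i|:
  edge 1→2: √(-7.5851² + -0.2738²) = 7.5900 (running 7.5900)
  edge 2→3: √(0.9587² + -7.2562²) = 7.3193 (running 14.9093)
  edge 3→4: √(7.2159² + 0.5334²) = 7.2356 (running 22.1449)
  edge 4→1: √(-0.5895² + 6.9966²) = 7.0214 (running 29.1662)
Perimeter = 29.1662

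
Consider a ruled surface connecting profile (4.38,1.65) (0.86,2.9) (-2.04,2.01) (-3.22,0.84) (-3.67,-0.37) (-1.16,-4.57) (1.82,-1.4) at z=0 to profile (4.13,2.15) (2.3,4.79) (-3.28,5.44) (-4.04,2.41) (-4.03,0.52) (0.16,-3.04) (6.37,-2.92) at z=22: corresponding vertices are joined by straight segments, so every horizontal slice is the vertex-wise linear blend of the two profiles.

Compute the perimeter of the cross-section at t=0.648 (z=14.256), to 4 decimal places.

Cross-section at t=0.648: each vertex is (1-t)·p0[i] + t·p1[i].
  v1: (1-0.648)·(4.38,1.65) + 0.648·(4.13,2.15) = (4.2180,1.9740)
  v2: (1-0.648)·(0.86,2.9) + 0.648·(2.3,4.79) = (1.7931,4.1247)
  v3: (1-0.648)·(-2.04,2.01) + 0.648·(-3.28,5.44) = (-2.8435,4.2326)
  v4: (1-0.648)·(-3.22,0.84) + 0.648·(-4.04,2.41) = (-3.7514,1.8574)
  v5: (1-0.648)·(-3.67,-0.37) + 0.648·(-4.03,0.52) = (-3.9033,0.2067)
  v6: (1-0.648)·(-1.16,-4.57) + 0.648·(0.16,-3.04) = (-0.3046,-3.5786)
  v7: (1-0.648)·(1.82,-1.4) + 0.648·(6.37,-2.92) = (4.7684,-2.3850)
Perimeter = Σ |v_{i+1} − v_i|:
  edge 1→2: √(-2.4249² + 2.1507²) = 3.2412 (running 3.2412)
  edge 2→3: √(-4.6366² + 0.1079²) = 4.6379 (running 7.8791)
  edge 3→4: √(-0.9078² + -2.3753²) = 2.5429 (running 10.4220)
  edge 4→5: √(-0.1519² + -1.6506²) = 1.6576 (running 12.0796)
  edge 5→6: √(3.5986² + -3.7853²) = 5.2229 (running 17.3025)
  edge 6→7: √(5.0730² + 1.1936²) = 5.2116 (running 22.5141)
  edge 7→1: √(-0.5504² + 4.3590²) = 4.3936 (running 26.9076)
Perimeter = 26.9076

Perimeter at t=0.648: 26.9076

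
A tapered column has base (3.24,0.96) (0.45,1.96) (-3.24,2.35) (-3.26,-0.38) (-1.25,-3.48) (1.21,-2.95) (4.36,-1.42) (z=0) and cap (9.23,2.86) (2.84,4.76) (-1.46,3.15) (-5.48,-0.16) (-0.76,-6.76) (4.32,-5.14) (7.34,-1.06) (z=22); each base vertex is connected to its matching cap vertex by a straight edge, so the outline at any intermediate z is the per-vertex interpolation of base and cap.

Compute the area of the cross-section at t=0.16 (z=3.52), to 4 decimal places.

Area at t=0.16: 39.2320

Cross-section at t=0.16: each vertex is (1-t)·p0[i] + t·p1[i].
  v1: (1-0.16)·(3.24,0.96) + 0.16·(9.23,2.86) = (4.1984,1.2640)
  v2: (1-0.16)·(0.45,1.96) + 0.16·(2.84,4.76) = (0.8324,2.4080)
  v3: (1-0.16)·(-3.24,2.35) + 0.16·(-1.46,3.15) = (-2.9552,2.4780)
  v4: (1-0.16)·(-3.26,-0.38) + 0.16·(-5.48,-0.16) = (-3.6152,-0.3448)
  v5: (1-0.16)·(-1.25,-3.48) + 0.16·(-0.76,-6.76) = (-1.1716,-4.0048)
  v6: (1-0.16)·(1.21,-2.95) + 0.16·(4.32,-5.14) = (1.7076,-3.3004)
  v7: (1-0.16)·(4.36,-1.42) + 0.16·(7.34,-1.06) = (4.8368,-1.3624)
Shoelace sum Σ(x_i·y_{i+1} − x_{i+1}·y_i):
  i=1: 4.1984·2.4080 − 0.8324·1.2640 = +9.0576 (running +9.0576)
  i=2: 0.8324·2.4780 − -2.9552·2.4080 = +9.1788 (running +18.2364)
  i=3: -2.9552·-0.3448 − -3.6152·2.4780 = +9.9774 (running +28.2138)
  i=4: -3.6152·-4.0048 − -1.1716·-0.3448 = +14.0742 (running +42.2880)
  i=5: -1.1716·-3.3004 − 1.7076·-4.0048 = +10.7053 (running +52.9934)
  i=6: 1.7076·-1.3624 − 4.8368·-3.3004 = +13.6369 (running +66.6303)
  i=7: 4.8368·1.2640 − 4.1984·-1.3624 = +11.8336 (running +78.4639)
Area = |Σ|/2 = |78.4639|/2 = 39.2320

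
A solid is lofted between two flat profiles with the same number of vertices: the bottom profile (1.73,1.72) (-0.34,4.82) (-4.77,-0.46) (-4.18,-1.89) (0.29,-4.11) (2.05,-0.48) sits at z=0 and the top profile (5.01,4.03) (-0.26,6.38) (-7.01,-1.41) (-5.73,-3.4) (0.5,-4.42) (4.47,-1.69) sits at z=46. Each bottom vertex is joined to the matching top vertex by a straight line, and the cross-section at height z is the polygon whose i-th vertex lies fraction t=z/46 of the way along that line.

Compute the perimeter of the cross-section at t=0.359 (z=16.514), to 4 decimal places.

Perimeter at t=0.359: 27.2863

Cross-section at t=0.359: each vertex is (1-t)·p0[i] + t·p1[i].
  v1: (1-0.359)·(1.73,1.72) + 0.359·(5.01,4.03) = (2.9075,2.5493)
  v2: (1-0.359)·(-0.34,4.82) + 0.359·(-0.26,6.38) = (-0.3113,5.3800)
  v3: (1-0.359)·(-4.77,-0.46) + 0.359·(-7.01,-1.41) = (-5.5742,-0.8010)
  v4: (1-0.359)·(-4.18,-1.89) + 0.359·(-5.73,-3.4) = (-4.7364,-2.4321)
  v5: (1-0.359)·(0.29,-4.11) + 0.359·(0.5,-4.42) = (0.3654,-4.2213)
  v6: (1-0.359)·(2.05,-0.48) + 0.359·(4.47,-1.69) = (2.9188,-0.9144)
Perimeter = Σ |v_{i+1} − v_i|:
  edge 1→2: √(-3.2188² + 2.8307²) = 4.2865 (running 4.2865)
  edge 2→3: √(-5.2629² + -6.1811²) = 8.1181 (running 12.4046)
  edge 3→4: √(0.8377² + -1.6310²) = 1.8336 (running 14.2382)
  edge 4→5: √(5.1018² + -1.7892²) = 5.4065 (running 19.6447)
  edge 5→6: √(2.5534² + 3.3069²) = 4.1780 (running 23.8226)
  edge 6→1: √(-0.0113² + 3.4637²) = 3.4637 (running 27.2863)
Perimeter = 27.2863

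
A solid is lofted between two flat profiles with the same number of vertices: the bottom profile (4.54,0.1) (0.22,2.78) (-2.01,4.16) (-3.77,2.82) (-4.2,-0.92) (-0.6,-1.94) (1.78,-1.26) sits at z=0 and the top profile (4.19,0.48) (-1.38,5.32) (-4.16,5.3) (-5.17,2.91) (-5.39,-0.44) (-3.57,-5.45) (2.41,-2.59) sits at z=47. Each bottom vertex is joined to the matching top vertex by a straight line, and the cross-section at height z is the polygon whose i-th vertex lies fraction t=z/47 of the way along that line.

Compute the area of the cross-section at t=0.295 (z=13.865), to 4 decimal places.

Cross-section at t=0.295: each vertex is (1-t)·p0[i] + t·p1[i].
  v1: (1-0.295)·(4.54,0.1) + 0.295·(4.19,0.48) = (4.4367,0.2121)
  v2: (1-0.295)·(0.22,2.78) + 0.295·(-1.38,5.32) = (-0.2520,3.5293)
  v3: (1-0.295)·(-2.01,4.16) + 0.295·(-4.16,5.3) = (-2.6442,4.4963)
  v4: (1-0.295)·(-3.77,2.82) + 0.295·(-5.17,2.91) = (-4.1830,2.8466)
  v5: (1-0.295)·(-4.2,-0.92) + 0.295·(-5.39,-0.44) = (-4.5511,-0.7784)
  v6: (1-0.295)·(-0.6,-1.94) + 0.295·(-3.57,-5.45) = (-1.4761,-2.9755)
  v7: (1-0.295)·(1.78,-1.26) + 0.295·(2.41,-2.59) = (1.9659,-1.6523)
Shoelace sum Σ(x_i·y_{i+1} − x_{i+1}·y_i):
  i=1: 4.4367·3.5293 − -0.2520·0.2121 = +15.7121 (running +15.7121)
  i=2: -0.2520·4.4963 − -2.6442·3.5293 = +8.1993 (running +23.9114)
  i=3: -2.6442·2.8466 − -4.1830·4.4963 = +11.2810 (running +35.1924)
  i=4: -4.1830·-0.7784 − -4.5511·2.8466 = +16.2108 (running +51.4032)
  i=5: -4.5511·-2.9755 − -1.4761·-0.7784 = +12.3924 (running +63.7956)
  i=6: -1.4761·-1.6523 − 1.9659·-2.9755 = +8.2884 (running +72.0840)
  i=7: 1.9659·0.2121 − 4.4367·-1.6523 = +7.7480 (running +79.8320)
Area = |Σ|/2 = |79.8320|/2 = 39.9160

Area at t=0.295: 39.9160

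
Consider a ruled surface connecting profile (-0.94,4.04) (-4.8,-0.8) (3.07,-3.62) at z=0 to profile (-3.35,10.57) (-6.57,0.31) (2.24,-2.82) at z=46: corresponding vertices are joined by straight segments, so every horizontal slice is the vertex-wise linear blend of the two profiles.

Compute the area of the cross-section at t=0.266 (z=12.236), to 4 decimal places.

Area at t=0.266: 30.8586

Cross-section at t=0.266: each vertex is (1-t)·p0[i] + t·p1[i].
  v1: (1-0.266)·(-0.94,4.04) + 0.266·(-3.35,10.57) = (-1.5811,5.7770)
  v2: (1-0.266)·(-4.8,-0.8) + 0.266·(-6.57,0.31) = (-5.2708,-0.5047)
  v3: (1-0.266)·(3.07,-3.62) + 0.266·(2.24,-2.82) = (2.8492,-3.4072)
Shoelace sum Σ(x_i·y_{i+1} − x_{i+1}·y_i):
  i=1: -1.5811·-0.5047 − -5.2708·5.7770 = +31.2474 (running +31.2474)
  i=2: -5.2708·-3.4072 − 2.8492·-0.5047 = +19.3969 (running +50.6443)
  i=3: 2.8492·5.7770 − -1.5811·-3.4072 = +11.0729 (running +61.7172)
Area = |Σ|/2 = |61.7172|/2 = 30.8586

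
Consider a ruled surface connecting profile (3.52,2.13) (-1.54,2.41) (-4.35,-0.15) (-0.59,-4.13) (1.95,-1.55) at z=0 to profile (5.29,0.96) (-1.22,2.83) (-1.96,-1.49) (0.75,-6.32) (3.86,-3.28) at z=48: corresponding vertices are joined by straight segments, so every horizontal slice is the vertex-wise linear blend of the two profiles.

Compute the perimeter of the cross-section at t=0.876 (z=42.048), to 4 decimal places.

Perimeter at t=0.876: 24.9544

Cross-section at t=0.876: each vertex is (1-t)·p0[i] + t·p1[i].
  v1: (1-0.876)·(3.52,2.13) + 0.876·(5.29,0.96) = (5.0705,1.1051)
  v2: (1-0.876)·(-1.54,2.41) + 0.876·(-1.22,2.83) = (-1.2597,2.7779)
  v3: (1-0.876)·(-4.35,-0.15) + 0.876·(-1.96,-1.49) = (-2.2564,-1.3238)
  v4: (1-0.876)·(-0.59,-4.13) + 0.876·(0.75,-6.32) = (0.5838,-6.0484)
  v5: (1-0.876)·(1.95,-1.55) + 0.876·(3.86,-3.28) = (3.6232,-3.0655)
Perimeter = Σ |v_{i+1} − v_i|:
  edge 1→2: √(-6.3302² + 1.6728²) = 6.5475 (running 6.5475)
  edge 2→3: √(-0.9967² + -4.1018²) = 4.2211 (running 10.7686)
  edge 3→4: √(2.8402² + -4.7246²) = 5.5126 (running 16.2812)
  edge 4→5: √(3.0393² + 2.9830²) = 4.2586 (running 20.5398)
  edge 5→1: √(1.4474² + 4.1706²) = 4.4146 (running 24.9544)
Perimeter = 24.9544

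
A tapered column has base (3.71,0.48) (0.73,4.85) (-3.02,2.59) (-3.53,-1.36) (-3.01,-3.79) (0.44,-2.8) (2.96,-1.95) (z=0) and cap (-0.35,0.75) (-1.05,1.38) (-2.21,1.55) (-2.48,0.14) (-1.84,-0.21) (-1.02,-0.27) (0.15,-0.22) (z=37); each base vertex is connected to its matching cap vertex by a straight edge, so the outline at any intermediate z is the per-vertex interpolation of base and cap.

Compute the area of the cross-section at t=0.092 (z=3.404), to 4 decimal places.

Area at t=0.092: 36.1614

Cross-section at t=0.092: each vertex is (1-t)·p0[i] + t·p1[i].
  v1: (1-0.092)·(3.71,0.48) + 0.092·(-0.35,0.75) = (3.3365,0.5048)
  v2: (1-0.092)·(0.73,4.85) + 0.092·(-1.05,1.38) = (0.5662,4.5308)
  v3: (1-0.092)·(-3.02,2.59) + 0.092·(-2.21,1.55) = (-2.9455,2.4943)
  v4: (1-0.092)·(-3.53,-1.36) + 0.092·(-2.48,0.14) = (-3.4334,-1.2220)
  v5: (1-0.092)·(-3.01,-3.79) + 0.092·(-1.84,-0.21) = (-2.9024,-3.4606)
  v6: (1-0.092)·(0.44,-2.8) + 0.092·(-1.02,-0.27) = (0.3057,-2.5672)
  v7: (1-0.092)·(2.96,-1.95) + 0.092·(0.15,-0.22) = (2.7015,-1.7908)
Shoelace sum Σ(x_i·y_{i+1} − x_{i+1}·y_i):
  i=1: 3.3365·4.5308 − 0.5662·0.5048 = +14.8309 (running +14.8309)
  i=2: 0.5662·2.4943 − -2.9455·4.5308 = +14.7576 (running +29.5886)
  i=3: -2.9455·-1.2220 − -3.4334·2.4943 = +12.1634 (running +41.7520)
  i=4: -3.4334·-3.4606 − -2.9024·-1.2220 = +8.3351 (running +50.0870)
  i=5: -2.9024·-2.5672 − 0.3057·-3.4606 = +8.5089 (running +58.5959)
  i=6: 0.3057·-1.7908 − 2.7015·-2.5672 = +6.3879 (running +64.9839)
  i=7: 2.7015·0.5048 − 3.3365·-1.7908 = +7.3389 (running +72.3228)
Area = |Σ|/2 = |72.3228|/2 = 36.1614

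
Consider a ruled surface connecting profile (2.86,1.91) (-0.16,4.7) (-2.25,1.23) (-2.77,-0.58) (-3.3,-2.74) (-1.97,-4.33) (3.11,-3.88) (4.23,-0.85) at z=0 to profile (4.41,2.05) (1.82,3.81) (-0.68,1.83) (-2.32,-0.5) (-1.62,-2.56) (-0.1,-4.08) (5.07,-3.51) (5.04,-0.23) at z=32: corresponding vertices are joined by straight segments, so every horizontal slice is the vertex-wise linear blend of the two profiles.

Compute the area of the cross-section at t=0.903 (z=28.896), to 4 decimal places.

Cross-section at t=0.903: each vertex is (1-t)·p0[i] + t·p1[i].
  v1: (1-0.903)·(2.86,1.91) + 0.903·(4.41,2.05) = (4.2597,2.0364)
  v2: (1-0.903)·(-0.16,4.7) + 0.903·(1.82,3.81) = (1.6279,3.8963)
  v3: (1-0.903)·(-2.25,1.23) + 0.903·(-0.68,1.83) = (-0.8323,1.7718)
  v4: (1-0.903)·(-2.77,-0.58) + 0.903·(-2.32,-0.5) = (-2.3636,-0.5078)
  v5: (1-0.903)·(-3.3,-2.74) + 0.903·(-1.62,-2.56) = (-1.7830,-2.5775)
  v6: (1-0.903)·(-1.97,-4.33) + 0.903·(-0.1,-4.08) = (-0.2814,-4.1042)
  v7: (1-0.903)·(3.11,-3.88) + 0.903·(5.07,-3.51) = (4.8799,-3.5459)
  v8: (1-0.903)·(4.23,-0.85) + 0.903·(5.04,-0.23) = (4.9614,-0.2901)
Shoelace sum Σ(x_i·y_{i+1} − x_{i+1}·y_i):
  i=1: 4.2597·3.8963 − 1.6279·2.0364 = +13.2818 (running +13.2818)
  i=2: 1.6279·1.7718 − -0.8323·3.8963 = +6.1273 (running +19.4091)
  i=3: -0.8323·-0.5078 − -2.3636·1.7718 = +4.6105 (running +24.0196)
  i=4: -2.3636·-2.5775 − -1.7830·-0.5078 = +5.1869 (running +29.2065)
  i=5: -1.7830·-4.1042 − -0.2814·-2.5775 = +6.5924 (running +35.7990)
  i=6: -0.2814·-3.5459 − 4.8799·-4.1042 = +21.0260 (running +56.8250)
  i=7: 4.8799·-0.2901 − 4.9614·-3.5459 = +16.1768 (running +73.0018)
  i=8: 4.9614·2.0364 − 4.2597·-0.2901 = +11.3395 (running +84.3413)
Area = |Σ|/2 = |84.3413|/2 = 42.1706

Area at t=0.903: 42.1706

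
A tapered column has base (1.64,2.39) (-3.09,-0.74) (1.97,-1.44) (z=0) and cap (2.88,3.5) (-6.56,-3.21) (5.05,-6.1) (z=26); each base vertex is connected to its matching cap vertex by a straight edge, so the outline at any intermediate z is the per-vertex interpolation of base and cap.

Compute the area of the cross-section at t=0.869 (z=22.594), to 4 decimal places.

Area at t=0.869: 45.0352

Cross-section at t=0.869: each vertex is (1-t)·p0[i] + t·p1[i].
  v1: (1-0.869)·(1.64,2.39) + 0.869·(2.88,3.5) = (2.7176,3.3546)
  v2: (1-0.869)·(-3.09,-0.74) + 0.869·(-6.56,-3.21) = (-6.1054,-2.8864)
  v3: (1-0.869)·(1.97,-1.44) + 0.869·(5.05,-6.1) = (4.6465,-5.4895)
Shoelace sum Σ(x_i·y_{i+1} − x_{i+1}·y_i):
  i=1: 2.7176·-2.8864 − -6.1054·3.3546 = +12.6372 (running +12.6372)
  i=2: -6.1054·-5.4895 − 4.6465·-2.8864 = +46.9279 (running +59.5650)
  i=3: 4.6465·3.3546 − 2.7176·-5.4895 = +30.5053 (running +90.0703)
Area = |Σ|/2 = |90.0703|/2 = 45.0352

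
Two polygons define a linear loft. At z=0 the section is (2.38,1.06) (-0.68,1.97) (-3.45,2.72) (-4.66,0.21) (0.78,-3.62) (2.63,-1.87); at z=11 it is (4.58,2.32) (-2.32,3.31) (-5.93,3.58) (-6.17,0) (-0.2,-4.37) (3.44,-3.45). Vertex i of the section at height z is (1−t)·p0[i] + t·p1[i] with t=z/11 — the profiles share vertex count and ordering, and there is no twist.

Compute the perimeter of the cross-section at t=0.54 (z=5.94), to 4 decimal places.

Cross-section at t=0.54: each vertex is (1-t)·p0[i] + t·p1[i].
  v1: (1-0.54)·(2.38,1.06) + 0.54·(4.58,2.32) = (3.5680,1.7404)
  v2: (1-0.54)·(-0.68,1.97) + 0.54·(-2.32,3.31) = (-1.5656,2.6936)
  v3: (1-0.54)·(-3.45,2.72) + 0.54·(-5.93,3.58) = (-4.7892,3.1844)
  v4: (1-0.54)·(-4.66,0.21) + 0.54·(-6.17,0) = (-5.4754,0.0966)
  v5: (1-0.54)·(0.78,-3.62) + 0.54·(-0.2,-4.37) = (0.2508,-4.0250)
  v6: (1-0.54)·(2.63,-1.87) + 0.54·(3.44,-3.45) = (3.0674,-2.7232)
Perimeter = Σ |v_{i+1} − v_i|:
  edge 1→2: √(-5.1336² + 0.9532²) = 5.2213 (running 5.2213)
  edge 2→3: √(-3.2236² + 0.4908²) = 3.2607 (running 8.4821)
  edge 3→4: √(-0.6862² + -3.0878²) = 3.1631 (running 11.6452)
  edge 4→5: √(5.7262² + -4.1216²) = 7.0553 (running 18.7005)
  edge 5→6: √(2.8166² + 1.3018²) = 3.1029 (running 21.8034)
  edge 6→1: √(0.5006² + 4.4636²) = 4.4916 (running 26.2950)
Perimeter = 26.2950

Perimeter at t=0.54: 26.2950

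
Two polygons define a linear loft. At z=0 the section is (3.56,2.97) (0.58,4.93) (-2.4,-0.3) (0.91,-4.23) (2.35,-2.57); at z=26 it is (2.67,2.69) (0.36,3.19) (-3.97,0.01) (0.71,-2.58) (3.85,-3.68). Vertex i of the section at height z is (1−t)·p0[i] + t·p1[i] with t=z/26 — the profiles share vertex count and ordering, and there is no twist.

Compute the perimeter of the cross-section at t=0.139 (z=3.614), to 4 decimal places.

Perimeter at t=0.139: 22.2074

Cross-section at t=0.139: each vertex is (1-t)·p0[i] + t·p1[i].
  v1: (1-0.139)·(3.56,2.97) + 0.139·(2.67,2.69) = (3.4363,2.9311)
  v2: (1-0.139)·(0.58,4.93) + 0.139·(0.36,3.19) = (0.5494,4.6881)
  v3: (1-0.139)·(-2.4,-0.3) + 0.139·(-3.97,0.01) = (-2.6182,-0.2569)
  v4: (1-0.139)·(0.91,-4.23) + 0.139·(0.71,-2.58) = (0.8822,-4.0007)
  v5: (1-0.139)·(2.35,-2.57) + 0.139·(3.85,-3.68) = (2.5585,-2.7243)
Perimeter = Σ |v_{i+1} − v_i|:
  edge 1→2: √(-2.8869² + 1.7571²) = 3.3795 (running 3.3795)
  edge 2→3: √(-3.1676² + -4.9451²) = 5.8726 (running 9.2521)
  edge 3→4: √(3.5004² + -3.7437²) = 5.1253 (running 14.3774)
  edge 4→5: √(1.6763² + 1.2764²) = 2.1069 (running 16.4843)
  edge 5→1: √(0.8778² + 5.6554²) = 5.7231 (running 22.2074)
Perimeter = 22.2074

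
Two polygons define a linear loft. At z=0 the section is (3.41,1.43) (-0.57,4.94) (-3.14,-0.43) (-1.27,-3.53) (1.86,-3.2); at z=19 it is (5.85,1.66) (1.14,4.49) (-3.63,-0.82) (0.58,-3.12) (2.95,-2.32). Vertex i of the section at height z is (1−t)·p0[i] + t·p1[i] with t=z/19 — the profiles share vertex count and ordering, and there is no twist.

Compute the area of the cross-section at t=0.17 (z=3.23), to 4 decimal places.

Cross-section at t=0.17: each vertex is (1-t)·p0[i] + t·p1[i].
  v1: (1-0.17)·(3.41,1.43) + 0.17·(5.85,1.66) = (3.8248,1.4691)
  v2: (1-0.17)·(-0.57,4.94) + 0.17·(1.14,4.49) = (-0.2793,4.8635)
  v3: (1-0.17)·(-3.14,-0.43) + 0.17·(-3.63,-0.82) = (-3.2233,-0.4963)
  v4: (1-0.17)·(-1.27,-3.53) + 0.17·(0.58,-3.12) = (-0.9555,-3.4603)
  v5: (1-0.17)·(1.86,-3.2) + 0.17·(2.95,-2.32) = (2.0453,-3.0504)
Shoelace sum Σ(x_i·y_{i+1} − x_{i+1}·y_i):
  i=1: 3.8248·4.8635 − -0.2793·1.4691 = +19.0122 (running +19.0122)
  i=2: -0.2793·-0.4963 − -3.2233·4.8635 = +15.8151 (running +34.8274)
  i=3: -3.2233·-3.4603 − -0.9555·-0.4963 = +10.6794 (running +45.5067)
  i=4: -0.9555·-3.0504 − 2.0453·-3.4603 = +9.9920 (running +55.4987)
  i=5: 2.0453·1.4691 − 3.8248·-3.0504 = +14.6719 (running +70.1707)
Area = |Σ|/2 = |70.1707|/2 = 35.0853

Area at t=0.17: 35.0853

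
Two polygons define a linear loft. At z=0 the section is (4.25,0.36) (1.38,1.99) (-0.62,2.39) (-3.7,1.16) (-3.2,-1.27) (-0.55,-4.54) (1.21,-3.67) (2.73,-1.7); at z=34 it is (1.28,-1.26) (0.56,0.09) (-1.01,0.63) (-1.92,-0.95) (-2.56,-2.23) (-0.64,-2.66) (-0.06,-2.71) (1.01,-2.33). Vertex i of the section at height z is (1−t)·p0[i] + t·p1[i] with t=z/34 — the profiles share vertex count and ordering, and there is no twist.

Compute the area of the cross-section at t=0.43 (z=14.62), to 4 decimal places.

Cross-section at t=0.43: each vertex is (1-t)·p0[i] + t·p1[i].
  v1: (1-0.43)·(4.25,0.36) + 0.43·(1.28,-1.26) = (2.9729,-0.3366)
  v2: (1-0.43)·(1.38,1.99) + 0.43·(0.56,0.09) = (1.0274,1.1730)
  v3: (1-0.43)·(-0.62,2.39) + 0.43·(-1.01,0.63) = (-0.7877,1.6332)
  v4: (1-0.43)·(-3.7,1.16) + 0.43·(-1.92,-0.95) = (-2.9346,0.2527)
  v5: (1-0.43)·(-3.2,-1.27) + 0.43·(-2.56,-2.23) = (-2.9248,-1.6828)
  v6: (1-0.43)·(-0.55,-4.54) + 0.43·(-0.64,-2.66) = (-0.5887,-3.7316)
  v7: (1-0.43)·(1.21,-3.67) + 0.43·(-0.06,-2.71) = (0.6639,-3.2572)
  v8: (1-0.43)·(2.73,-1.7) + 0.43·(1.01,-2.33) = (1.9904,-1.9709)
Shoelace sum Σ(x_i·y_{i+1} − x_{i+1}·y_i):
  i=1: 2.9729·1.1730 − 1.0274·-0.3366 = +3.8330 (running +3.8330)
  i=2: 1.0274·1.6332 − -0.7877·1.1730 = +2.6019 (running +6.4350)
  i=3: -0.7877·0.2527 − -2.9346·1.6332 = +4.5937 (running +11.0287)
  i=4: -2.9346·-1.6828 − -2.9248·0.2527 = +5.6774 (running +16.7061)
  i=5: -2.9248·-3.7316 − -0.5887·-1.6828 = +9.9235 (running +26.6297)
  i=6: -0.5887·-3.2572 − 0.6639·-3.7316 = +4.3949 (running +31.0246)
  i=7: 0.6639·-1.9709 − 1.9904·-3.2572 = +5.1747 (running +36.1992)
  i=8: 1.9904·-0.3366 − 2.9729·-1.9709 = +5.1893 (running +41.3885)
Area = |Σ|/2 = |41.3885|/2 = 20.6943

Area at t=0.43: 20.6943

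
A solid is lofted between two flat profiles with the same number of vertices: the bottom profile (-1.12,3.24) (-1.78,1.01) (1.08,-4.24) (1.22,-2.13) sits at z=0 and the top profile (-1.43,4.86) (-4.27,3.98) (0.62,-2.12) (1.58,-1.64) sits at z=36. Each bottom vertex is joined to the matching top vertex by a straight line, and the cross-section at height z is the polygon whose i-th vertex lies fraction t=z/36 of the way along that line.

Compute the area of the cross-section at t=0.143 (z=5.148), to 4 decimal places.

Cross-section at t=0.143: each vertex is (1-t)·p0[i] + t·p1[i].
  v1: (1-0.143)·(-1.12,3.24) + 0.143·(-1.43,4.86) = (-1.1643,3.4717)
  v2: (1-0.143)·(-1.78,1.01) + 0.143·(-4.27,3.98) = (-2.1361,1.4347)
  v3: (1-0.143)·(1.08,-4.24) + 0.143·(0.62,-2.12) = (1.0142,-3.9368)
  v4: (1-0.143)·(1.22,-2.13) + 0.143·(1.58,-1.64) = (1.2715,-2.0599)
Shoelace sum Σ(x_i·y_{i+1} − x_{i+1}·y_i):
  i=1: -1.1643·1.4347 − -2.1361·3.4717 = +5.7452 (running +5.7452)
  i=2: -2.1361·-3.9368 − 1.0142·1.4347 = +6.9543 (running +12.6995)
  i=3: 1.0142·-2.0599 − 1.2715·-3.9368 = +2.9164 (running +15.6159)
  i=4: 1.2715·3.4717 − -1.1643·-2.0599 = +2.0157 (running +17.6316)
Area = |Σ|/2 = |17.6316|/2 = 8.8158

Area at t=0.143: 8.8158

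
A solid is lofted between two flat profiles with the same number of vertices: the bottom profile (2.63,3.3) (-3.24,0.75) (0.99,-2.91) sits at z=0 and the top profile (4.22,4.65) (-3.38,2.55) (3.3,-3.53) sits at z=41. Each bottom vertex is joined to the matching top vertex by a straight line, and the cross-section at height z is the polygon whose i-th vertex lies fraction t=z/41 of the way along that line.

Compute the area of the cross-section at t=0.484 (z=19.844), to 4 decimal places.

Area at t=0.484: 22.5178

Cross-section at t=0.484: each vertex is (1-t)·p0[i] + t·p1[i].
  v1: (1-0.484)·(2.63,3.3) + 0.484·(4.22,4.65) = (3.3996,3.9534)
  v2: (1-0.484)·(-3.24,0.75) + 0.484·(-3.38,2.55) = (-3.3078,1.6212)
  v3: (1-0.484)·(0.99,-2.91) + 0.484·(3.3,-3.53) = (2.1080,-3.2101)
Shoelace sum Σ(x_i·y_{i+1} − x_{i+1}·y_i):
  i=1: 3.3996·1.6212 − -3.3078·3.9534 = +18.5883 (running +18.5883)
  i=2: -3.3078·-3.2101 − 2.1080·1.6212 = +7.2006 (running +25.7889)
  i=3: 2.1080·3.9534 − 3.3996·-3.2101 = +19.2468 (running +45.0357)
Area = |Σ|/2 = |45.0357|/2 = 22.5178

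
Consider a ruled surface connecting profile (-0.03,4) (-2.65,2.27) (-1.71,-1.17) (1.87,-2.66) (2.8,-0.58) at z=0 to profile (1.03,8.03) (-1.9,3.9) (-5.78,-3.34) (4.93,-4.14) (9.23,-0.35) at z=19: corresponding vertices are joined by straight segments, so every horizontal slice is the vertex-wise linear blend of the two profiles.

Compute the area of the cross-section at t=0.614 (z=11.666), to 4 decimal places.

Cross-section at t=0.614: each vertex is (1-t)·p0[i] + t·p1[i].
  v1: (1-0.614)·(-0.03,4) + 0.614·(1.03,8.03) = (0.6208,6.4744)
  v2: (1-0.614)·(-2.65,2.27) + 0.614·(-1.9,3.9) = (-2.1895,3.2708)
  v3: (1-0.614)·(-1.71,-1.17) + 0.614·(-5.78,-3.34) = (-4.2090,-2.5024)
  v4: (1-0.614)·(1.87,-2.66) + 0.614·(4.93,-4.14) = (3.7488,-3.5687)
  v5: (1-0.614)·(2.8,-0.58) + 0.614·(9.23,-0.35) = (6.7480,-0.4388)
Shoelace sum Σ(x_i·y_{i+1} − x_{i+1}·y_i):
  i=1: 0.6208·3.2708 − -2.1895·6.4744 = +16.2064 (running +16.2064)
  i=2: -2.1895·-2.5024 − -4.2090·3.2708 = +19.2458 (running +35.4522)
  i=3: -4.2090·-3.5687 − 3.7488·-2.5024 = +24.4017 (running +59.8539)
  i=4: 3.7488·-0.4388 − 6.7480·-3.5687 = +22.4369 (running +82.2907)
  i=5: 6.7480·6.4744 − 0.6208·-0.4388 = +43.9619 (running +126.2527)
Area = |Σ|/2 = |126.2527|/2 = 63.1263

Area at t=0.614: 63.1263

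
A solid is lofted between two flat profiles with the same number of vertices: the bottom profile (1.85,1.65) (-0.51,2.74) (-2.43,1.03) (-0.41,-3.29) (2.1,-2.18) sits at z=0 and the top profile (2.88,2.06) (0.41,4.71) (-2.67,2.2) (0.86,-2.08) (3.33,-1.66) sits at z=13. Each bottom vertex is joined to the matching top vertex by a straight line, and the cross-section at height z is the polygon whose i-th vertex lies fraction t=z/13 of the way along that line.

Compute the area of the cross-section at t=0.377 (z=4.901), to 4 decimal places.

Area at t=0.377: 19.9325

Cross-section at t=0.377: each vertex is (1-t)·p0[i] + t·p1[i].
  v1: (1-0.377)·(1.85,1.65) + 0.377·(2.88,2.06) = (2.2383,1.8046)
  v2: (1-0.377)·(-0.51,2.74) + 0.377·(0.41,4.71) = (-0.1632,3.4827)
  v3: (1-0.377)·(-2.43,1.03) + 0.377·(-2.67,2.2) = (-2.5205,1.4711)
  v4: (1-0.377)·(-0.41,-3.29) + 0.377·(0.86,-2.08) = (0.0688,-2.8338)
  v5: (1-0.377)·(2.1,-2.18) + 0.377·(3.33,-1.66) = (2.5637,-1.9840)
Shoelace sum Σ(x_i·y_{i+1} − x_{i+1}·y_i):
  i=1: 2.2383·3.4827 − -0.1632·1.8046 = +8.0898 (running +8.0898)
  i=2: -0.1632·1.4711 − -2.5205·3.4827 = +8.5380 (running +16.6278)
  i=3: -2.5205·-2.8338 − 0.0688·1.4711 = +7.0414 (running +23.6692)
  i=4: 0.0688·-1.9840 − 2.5637·-2.8338 = +7.1286 (running +30.7979)
  i=5: 2.5637·1.8046 − 2.2383·-1.9840 = +9.0671 (running +39.8650)
Area = |Σ|/2 = |39.8650|/2 = 19.9325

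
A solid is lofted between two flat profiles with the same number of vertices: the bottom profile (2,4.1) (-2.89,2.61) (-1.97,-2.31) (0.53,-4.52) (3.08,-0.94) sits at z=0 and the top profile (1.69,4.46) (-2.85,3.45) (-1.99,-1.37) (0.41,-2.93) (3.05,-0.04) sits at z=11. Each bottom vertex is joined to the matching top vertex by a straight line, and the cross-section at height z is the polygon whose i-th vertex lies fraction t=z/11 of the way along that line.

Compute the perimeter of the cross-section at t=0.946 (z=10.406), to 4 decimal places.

Cross-section at t=0.946: each vertex is (1-t)·p0[i] + t·p1[i].
  v1: (1-0.946)·(2,4.1) + 0.946·(1.69,4.46) = (1.7067,4.4406)
  v2: (1-0.946)·(-2.89,2.61) + 0.946·(-2.85,3.45) = (-2.8522,3.4046)
  v3: (1-0.946)·(-1.97,-2.31) + 0.946·(-1.99,-1.37) = (-1.9889,-1.4208)
  v4: (1-0.946)·(0.53,-4.52) + 0.946·(0.41,-2.93) = (0.4165,-3.0159)
  v5: (1-0.946)·(3.08,-0.94) + 0.946·(3.05,-0.04) = (3.0516,-0.0886)
Perimeter = Σ |v_{i+1} − v_i|:
  edge 1→2: √(-4.5589² + -1.0359²) = 4.6751 (running 4.6751)
  edge 2→3: √(0.8632² + -4.8254²) = 4.9020 (running 9.5771)
  edge 3→4: √(2.4054² + -1.5951²) = 2.8862 (running 12.4633)
  edge 4→5: √(2.6351² + 2.9273²) = 3.9386 (running 16.4020)
  edge 5→1: √(-1.3449² + 4.5292²) = 4.7246 (running 21.1266)
Perimeter = 21.1266

Perimeter at t=0.946: 21.1266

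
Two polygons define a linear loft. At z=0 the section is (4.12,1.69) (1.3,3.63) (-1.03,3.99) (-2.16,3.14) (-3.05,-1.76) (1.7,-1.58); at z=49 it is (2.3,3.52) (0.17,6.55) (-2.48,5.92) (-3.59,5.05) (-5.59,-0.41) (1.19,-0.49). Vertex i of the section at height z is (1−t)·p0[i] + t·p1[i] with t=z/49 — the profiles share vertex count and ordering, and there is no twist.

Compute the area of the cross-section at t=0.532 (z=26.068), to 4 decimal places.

Cross-section at t=0.532: each vertex is (1-t)·p0[i] + t·p1[i].
  v1: (1-0.532)·(4.12,1.69) + 0.532·(2.3,3.52) = (3.1518,2.6636)
  v2: (1-0.532)·(1.3,3.63) + 0.532·(0.17,6.55) = (0.6988,5.1834)
  v3: (1-0.532)·(-1.03,3.99) + 0.532·(-2.48,5.92) = (-1.8014,5.0168)
  v4: (1-0.532)·(-2.16,3.14) + 0.532·(-3.59,5.05) = (-2.9208,4.1561)
  v5: (1-0.532)·(-3.05,-1.76) + 0.532·(-5.59,-0.41) = (-4.4013,-1.0418)
  v6: (1-0.532)·(1.7,-1.58) + 0.532·(1.19,-0.49) = (1.4287,-1.0001)
Shoelace sum Σ(x_i·y_{i+1} − x_{i+1}·y_i):
  i=1: 3.1518·5.1834 − 0.6988·2.6636 = +14.4756 (running +14.4756)
  i=2: 0.6988·5.0168 − -1.8014·5.1834 = +12.8434 (running +27.3189)
  i=3: -1.8014·4.1561 − -2.9208·5.0168 = +7.1659 (running +34.4848)
  i=4: -2.9208·-1.0418 − -4.4013·4.1561 = +21.3351 (running +55.8199)
  i=5: -4.4013·-1.0001 − 1.4287·-1.0418 = +5.8902 (running +61.7101)
  i=6: 1.4287·2.6636 − 3.1518·-1.0001 = +6.9575 (running +68.6677)
Area = |Σ|/2 = |68.6677|/2 = 34.3338

Area at t=0.532: 34.3338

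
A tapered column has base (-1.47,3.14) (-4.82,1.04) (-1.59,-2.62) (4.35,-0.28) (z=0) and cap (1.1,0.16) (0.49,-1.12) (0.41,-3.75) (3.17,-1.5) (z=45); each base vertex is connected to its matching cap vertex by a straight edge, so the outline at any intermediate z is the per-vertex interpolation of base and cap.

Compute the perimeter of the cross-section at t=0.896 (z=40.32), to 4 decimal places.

Perimeter at t=0.896: 11.2846

Cross-section at t=0.896: each vertex is (1-t)·p0[i] + t·p1[i].
  v1: (1-0.896)·(-1.47,3.14) + 0.896·(1.1,0.16) = (0.8327,0.4699)
  v2: (1-0.896)·(-4.82,1.04) + 0.896·(0.49,-1.12) = (-0.0622,-0.8954)
  v3: (1-0.896)·(-1.59,-2.62) + 0.896·(0.41,-3.75) = (0.2020,-3.6325)
  v4: (1-0.896)·(4.35,-0.28) + 0.896·(3.17,-1.5) = (3.2927,-1.3731)
Perimeter = Σ |v_{i+1} − v_i|:
  edge 1→2: √(-0.8950² + -1.3653²) = 1.6325 (running 1.6325)
  edge 2→3: √(0.2642² + -2.7371²) = 2.7498 (running 4.3823)
  edge 3→4: √(3.0907² + 2.2594²) = 3.8285 (running 8.2108)
  edge 4→1: √(-2.4600² + 1.8430²) = 3.0738 (running 11.2846)
Perimeter = 11.2846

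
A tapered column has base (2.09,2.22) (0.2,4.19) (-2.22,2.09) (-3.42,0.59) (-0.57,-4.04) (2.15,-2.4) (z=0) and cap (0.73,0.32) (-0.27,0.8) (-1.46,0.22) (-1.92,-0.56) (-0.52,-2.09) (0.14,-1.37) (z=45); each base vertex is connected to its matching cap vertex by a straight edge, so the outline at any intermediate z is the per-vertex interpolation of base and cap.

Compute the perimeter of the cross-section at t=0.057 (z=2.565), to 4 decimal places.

Perimeter at t=0.057: 20.3354

Cross-section at t=0.057: each vertex is (1-t)·p0[i] + t·p1[i].
  v1: (1-0.057)·(2.09,2.22) + 0.057·(0.73,0.32) = (2.0125,2.1117)
  v2: (1-0.057)·(0.2,4.19) + 0.057·(-0.27,0.8) = (0.1732,3.9968)
  v3: (1-0.057)·(-2.22,2.09) + 0.057·(-1.46,0.22) = (-2.1767,1.9834)
  v4: (1-0.057)·(-3.42,0.59) + 0.057·(-1.92,-0.56) = (-3.3345,0.5244)
  v5: (1-0.057)·(-0.57,-4.04) + 0.057·(-0.52,-2.09) = (-0.5671,-3.9289)
  v6: (1-0.057)·(2.15,-2.4) + 0.057·(0.14,-1.37) = (2.0354,-2.3413)
Perimeter = Σ |v_{i+1} − v_i|:
  edge 1→2: √(-1.8393² + 1.8851²) = 2.6337 (running 2.6337)
  edge 2→3: √(-2.3499² + -2.0134²) = 3.0944 (running 5.7282)
  edge 3→4: √(-1.1578² + -1.4590²) = 1.8626 (running 7.5907)
  edge 4→5: √(2.7673² + -4.4533²) = 5.2431 (running 12.8338)
  edge 5→6: √(2.6026² + 1.5876²) = 3.0486 (running 15.8824)
  edge 6→1: √(-0.0230² + 4.4530²) = 4.4530 (running 20.3354)
Perimeter = 20.3354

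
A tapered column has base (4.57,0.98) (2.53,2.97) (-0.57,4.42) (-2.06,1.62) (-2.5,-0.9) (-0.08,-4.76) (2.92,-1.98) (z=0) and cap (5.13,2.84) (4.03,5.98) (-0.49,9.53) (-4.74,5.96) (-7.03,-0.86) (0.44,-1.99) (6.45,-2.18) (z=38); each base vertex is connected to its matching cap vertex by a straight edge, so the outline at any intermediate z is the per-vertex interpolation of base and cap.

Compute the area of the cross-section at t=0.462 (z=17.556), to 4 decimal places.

Cross-section at t=0.462: each vertex is (1-t)·p0[i] + t·p1[i].
  v1: (1-0.462)·(4.57,0.98) + 0.462·(5.13,2.84) = (4.8287,1.8393)
  v2: (1-0.462)·(2.53,2.97) + 0.462·(4.03,5.98) = (3.2230,4.3606)
  v3: (1-0.462)·(-0.57,4.42) + 0.462·(-0.49,9.53) = (-0.5330,6.7808)
  v4: (1-0.462)·(-2.06,1.62) + 0.462·(-4.74,5.96) = (-3.2982,3.6251)
  v5: (1-0.462)·(-2.5,-0.9) + 0.462·(-7.03,-0.86) = (-4.5929,-0.8815)
  v6: (1-0.462)·(-0.08,-4.76) + 0.462·(0.44,-1.99) = (0.1602,-3.4803)
  v7: (1-0.462)·(2.92,-1.98) + 0.462·(6.45,-2.18) = (4.5509,-2.0724)
Shoelace sum Σ(x_i·y_{i+1} − x_{i+1}·y_i):
  i=1: 4.8287·4.3606 − 3.2230·1.8393 = +15.1281 (running +15.1281)
  i=2: 3.2230·6.7808 − -0.5330·4.3606 = +24.1790 (running +39.3071)
  i=3: -0.5330·3.6251 − -3.2982·6.7808 = +20.4319 (running +59.7390)
  i=4: -3.2982·-0.8815 − -4.5929·3.6251 = +19.5569 (running +79.2958)
  i=5: -4.5929·-3.4803 − 0.1602·-0.8815 = +16.1256 (running +95.4214)
  i=6: 0.1602·-2.0724 − 4.5509·-3.4803 = +15.5061 (running +110.9275)
  i=7: 4.5509·1.8393 − 4.8287·-2.0724 = +18.3775 (running +129.3051)
Area = |Σ|/2 = |129.3051|/2 = 64.6525

Area at t=0.462: 64.6525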